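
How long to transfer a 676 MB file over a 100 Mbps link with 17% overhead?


Effective throughput = 100 * (1 - 17/100) = 83 Mbps
File size in Mb = 676 * 8 = 5408 Mb
Time = 5408 / 83
Time = 65.1566 seconds


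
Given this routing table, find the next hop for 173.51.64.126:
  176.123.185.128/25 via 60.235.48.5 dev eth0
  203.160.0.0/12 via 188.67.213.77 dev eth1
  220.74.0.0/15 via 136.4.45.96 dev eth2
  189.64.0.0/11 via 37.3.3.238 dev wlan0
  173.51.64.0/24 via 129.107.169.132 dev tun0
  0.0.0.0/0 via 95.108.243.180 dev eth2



Longest prefix match for 173.51.64.126:
  /25 176.123.185.128: no
  /12 203.160.0.0: no
  /15 220.74.0.0: no
  /11 189.64.0.0: no
  /24 173.51.64.0: MATCH
  /0 0.0.0.0: MATCH
Selected: next-hop 129.107.169.132 via tun0 (matched /24)


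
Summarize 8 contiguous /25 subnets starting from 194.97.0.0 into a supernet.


Original prefix: /25
Number of subnets: 8 = 2^3
New prefix = 25 - 3 = 22
Supernet: 194.97.0.0/22


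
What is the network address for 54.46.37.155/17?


IP:   00110110.00101110.00100101.10011011
Mask: 11111111.11111111.10000000.00000000
AND operation:
Net:  00110110.00101110.00000000.00000000
Network: 54.46.0.0/17


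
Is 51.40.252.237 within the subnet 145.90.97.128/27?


Subnet network: 145.90.97.128
Test IP AND mask: 51.40.252.224
No, 51.40.252.237 is not in 145.90.97.128/27


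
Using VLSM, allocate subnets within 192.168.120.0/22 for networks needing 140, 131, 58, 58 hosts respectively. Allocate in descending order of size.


140 hosts -> /24 (254 usable): 192.168.120.0/24
131 hosts -> /24 (254 usable): 192.168.121.0/24
58 hosts -> /26 (62 usable): 192.168.122.0/26
58 hosts -> /26 (62 usable): 192.168.122.64/26
Allocation: 192.168.120.0/24 (140 hosts, 254 usable); 192.168.121.0/24 (131 hosts, 254 usable); 192.168.122.0/26 (58 hosts, 62 usable); 192.168.122.64/26 (58 hosts, 62 usable)


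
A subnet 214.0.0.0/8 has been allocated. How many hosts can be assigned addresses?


Host bits = 32 - 8 = 24
Total addresses = 2^24 = 16777216
Usable = total - 2 (network and broadcast)
Usable hosts: 16777214


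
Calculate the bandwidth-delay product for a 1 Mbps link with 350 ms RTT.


BDP = bandwidth * RTT
= 1 Mbps * 350 ms
= 1 * 1e6 * 350 / 1000 bits
= 350000 bits
= 43750 bytes
= 42.7246 KB
BDP = 350000 bits (43750 bytes)


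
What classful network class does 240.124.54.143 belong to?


First octet: 240
Binary: 11110000
1111xxxx -> Class E (240-255)
Class E (reserved), default mask N/A


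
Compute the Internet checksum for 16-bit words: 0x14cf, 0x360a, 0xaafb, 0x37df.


Sum all words (with carry folding):
+ 0x14cf = 0x14cf
+ 0x360a = 0x4ad9
+ 0xaafb = 0xf5d4
+ 0x37df = 0x2db4
One's complement: ~0x2db4
Checksum = 0xd24b


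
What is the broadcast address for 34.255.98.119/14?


Network: 34.252.0.0/14
Host bits = 18
Set all host bits to 1:
Broadcast: 34.255.255.255


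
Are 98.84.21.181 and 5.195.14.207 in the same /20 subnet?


Mask: 255.255.240.0
98.84.21.181 AND mask = 98.84.16.0
5.195.14.207 AND mask = 5.195.0.0
No, different subnets (98.84.16.0 vs 5.195.0.0)


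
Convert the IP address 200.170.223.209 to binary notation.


200 = 11001000
170 = 10101010
223 = 11011111
209 = 11010001
Binary: 11001000.10101010.11011111.11010001


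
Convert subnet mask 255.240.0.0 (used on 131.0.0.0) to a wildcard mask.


Subnet mask: 255.240.0.0
Wildcard = 255.255.255.255 - subnet mask
255 - 255 = 0
255 - 240 = 15
255 - 0 = 255
255 - 0 = 255
Wildcard: 0.15.255.255


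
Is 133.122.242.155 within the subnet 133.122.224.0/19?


Subnet network: 133.122.224.0
Test IP AND mask: 133.122.224.0
Yes, 133.122.242.155 is in 133.122.224.0/19


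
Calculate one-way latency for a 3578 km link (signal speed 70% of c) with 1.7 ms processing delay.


Speed = 0.7 * 3e5 km/s = 210000 km/s
Propagation delay = 3578 / 210000 = 0.017 s = 17.0381 ms
Processing delay = 1.7 ms
Total one-way latency = 18.7381 ms


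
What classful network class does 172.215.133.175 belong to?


First octet: 172
Binary: 10101100
10xxxxxx -> Class B (128-191)
Class B, default mask 255.255.0.0 (/16)


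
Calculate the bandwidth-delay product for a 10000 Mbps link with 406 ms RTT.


BDP = bandwidth * RTT
= 10000 Mbps * 406 ms
= 10000 * 1e6 * 406 / 1000 bits
= 4060000000 bits
= 507500000 bytes
= 495605.4688 KB
BDP = 4060000000 bits (507500000 bytes)


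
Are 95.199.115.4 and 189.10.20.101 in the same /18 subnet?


Mask: 255.255.192.0
95.199.115.4 AND mask = 95.199.64.0
189.10.20.101 AND mask = 189.10.0.0
No, different subnets (95.199.64.0 vs 189.10.0.0)


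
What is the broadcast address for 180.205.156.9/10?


Network: 180.192.0.0/10
Host bits = 22
Set all host bits to 1:
Broadcast: 180.255.255.255


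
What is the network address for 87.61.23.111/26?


IP:   01010111.00111101.00010111.01101111
Mask: 11111111.11111111.11111111.11000000
AND operation:
Net:  01010111.00111101.00010111.01000000
Network: 87.61.23.64/26


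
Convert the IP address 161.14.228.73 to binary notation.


161 = 10100001
14 = 00001110
228 = 11100100
73 = 01001001
Binary: 10100001.00001110.11100100.01001001


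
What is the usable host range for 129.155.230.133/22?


Network: 129.155.228.0
Broadcast: 129.155.231.255
First usable = network + 1
Last usable = broadcast - 1
Range: 129.155.228.1 to 129.155.231.254


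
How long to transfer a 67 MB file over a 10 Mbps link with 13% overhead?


Effective throughput = 10 * (1 - 13/100) = 8.7 Mbps
File size in Mb = 67 * 8 = 536 Mb
Time = 536 / 8.7
Time = 61.6092 seconds


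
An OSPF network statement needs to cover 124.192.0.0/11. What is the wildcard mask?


Subnet mask: 255.224.0.0
Wildcard = 255.255.255.255 - subnet mask
255 - 255 = 0
255 - 224 = 31
255 - 0 = 255
255 - 0 = 255
Wildcard: 0.31.255.255


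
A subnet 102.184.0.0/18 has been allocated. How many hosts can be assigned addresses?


Host bits = 32 - 18 = 14
Total addresses = 2^14 = 16384
Usable = total - 2 (network and broadcast)
Usable hosts: 16382


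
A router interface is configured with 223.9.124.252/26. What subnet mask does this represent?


/26 means 26 network bits, 6 host bits
Binary: 11111111111111111111111111000000
Mask: 255.255.255.192


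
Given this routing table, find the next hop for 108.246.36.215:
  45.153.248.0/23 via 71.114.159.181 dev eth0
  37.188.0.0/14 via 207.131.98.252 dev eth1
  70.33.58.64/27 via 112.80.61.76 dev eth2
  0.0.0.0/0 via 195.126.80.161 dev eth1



Longest prefix match for 108.246.36.215:
  /23 45.153.248.0: no
  /14 37.188.0.0: no
  /27 70.33.58.64: no
  /0 0.0.0.0: MATCH
Selected: next-hop 195.126.80.161 via eth1 (matched /0)


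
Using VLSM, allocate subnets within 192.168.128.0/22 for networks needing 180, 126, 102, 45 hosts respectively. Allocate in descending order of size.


180 hosts -> /24 (254 usable): 192.168.128.0/24
126 hosts -> /25 (126 usable): 192.168.129.0/25
102 hosts -> /25 (126 usable): 192.168.129.128/25
45 hosts -> /26 (62 usable): 192.168.130.0/26
Allocation: 192.168.128.0/24 (180 hosts, 254 usable); 192.168.129.0/25 (126 hosts, 126 usable); 192.168.129.128/25 (102 hosts, 126 usable); 192.168.130.0/26 (45 hosts, 62 usable)


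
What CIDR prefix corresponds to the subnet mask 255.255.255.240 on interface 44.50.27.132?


Binary: 11111111.11111111.11111111.11110000
Count leading 1s
Prefix: /28


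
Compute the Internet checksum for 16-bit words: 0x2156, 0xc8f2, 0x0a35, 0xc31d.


Sum all words (with carry folding):
+ 0x2156 = 0x2156
+ 0xc8f2 = 0xea48
+ 0x0a35 = 0xf47d
+ 0xc31d = 0xb79b
One's complement: ~0xb79b
Checksum = 0x4864


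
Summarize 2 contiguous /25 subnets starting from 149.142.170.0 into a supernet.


Original prefix: /25
Number of subnets: 2 = 2^1
New prefix = 25 - 1 = 24
Supernet: 149.142.170.0/24


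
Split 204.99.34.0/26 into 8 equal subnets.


New prefix = 26 + 3 = 29
Each subnet has 8 addresses
  204.99.34.0/29
  204.99.34.8/29
  204.99.34.16/29
  204.99.34.24/29
  204.99.34.32/29
  204.99.34.40/29
  204.99.34.48/29
  204.99.34.56/29
Subnets: 204.99.34.0/29, 204.99.34.8/29, 204.99.34.16/29, 204.99.34.24/29, 204.99.34.32/29, 204.99.34.40/29, 204.99.34.48/29, 204.99.34.56/29


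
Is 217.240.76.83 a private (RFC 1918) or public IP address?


RFC 1918 private ranges:
  10.0.0.0/8 (10.0.0.0 - 10.255.255.255)
  172.16.0.0/12 (172.16.0.0 - 172.31.255.255)
  192.168.0.0/16 (192.168.0.0 - 192.168.255.255)
Public (not in any RFC 1918 range)


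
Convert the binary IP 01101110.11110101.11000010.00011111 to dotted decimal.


01101110 = 110
11110101 = 245
11000010 = 194
00011111 = 31
IP: 110.245.194.31


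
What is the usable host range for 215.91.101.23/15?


Network: 215.90.0.0
Broadcast: 215.91.255.255
First usable = network + 1
Last usable = broadcast - 1
Range: 215.90.0.1 to 215.91.255.254


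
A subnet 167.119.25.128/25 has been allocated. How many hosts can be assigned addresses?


Host bits = 32 - 25 = 7
Total addresses = 2^7 = 128
Usable = total - 2 (network and broadcast)
Usable hosts: 126


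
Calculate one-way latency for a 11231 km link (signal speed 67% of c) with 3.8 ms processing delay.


Speed = 0.67 * 3e5 km/s = 201000 km/s
Propagation delay = 11231 / 201000 = 0.0559 s = 55.8756 ms
Processing delay = 3.8 ms
Total one-way latency = 59.6756 ms


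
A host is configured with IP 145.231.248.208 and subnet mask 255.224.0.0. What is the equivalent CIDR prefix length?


Binary: 11111111.11100000.00000000.00000000
Count leading 1s
Prefix: /11


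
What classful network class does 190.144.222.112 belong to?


First octet: 190
Binary: 10111110
10xxxxxx -> Class B (128-191)
Class B, default mask 255.255.0.0 (/16)


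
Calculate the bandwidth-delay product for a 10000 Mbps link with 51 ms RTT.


BDP = bandwidth * RTT
= 10000 Mbps * 51 ms
= 10000 * 1e6 * 51 / 1000 bits
= 510000000 bits
= 63750000 bytes
= 62255.8594 KB
BDP = 510000000 bits (63750000 bytes)


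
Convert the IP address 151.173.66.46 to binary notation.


151 = 10010111
173 = 10101101
66 = 01000010
46 = 00101110
Binary: 10010111.10101101.01000010.00101110


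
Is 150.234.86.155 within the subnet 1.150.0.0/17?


Subnet network: 1.150.0.0
Test IP AND mask: 150.234.0.0
No, 150.234.86.155 is not in 1.150.0.0/17


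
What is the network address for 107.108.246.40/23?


IP:   01101011.01101100.11110110.00101000
Mask: 11111111.11111111.11111110.00000000
AND operation:
Net:  01101011.01101100.11110110.00000000
Network: 107.108.246.0/23


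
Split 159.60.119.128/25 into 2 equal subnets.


New prefix = 25 + 1 = 26
Each subnet has 64 addresses
  159.60.119.128/26
  159.60.119.192/26
Subnets: 159.60.119.128/26, 159.60.119.192/26


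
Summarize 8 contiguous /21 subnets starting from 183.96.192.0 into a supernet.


Original prefix: /21
Number of subnets: 8 = 2^3
New prefix = 21 - 3 = 18
Supernet: 183.96.192.0/18


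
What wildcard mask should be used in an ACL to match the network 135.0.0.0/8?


Subnet mask: 255.0.0.0
Wildcard = 255.255.255.255 - subnet mask
255 - 255 = 0
255 - 0 = 255
255 - 0 = 255
255 - 0 = 255
Wildcard: 0.255.255.255


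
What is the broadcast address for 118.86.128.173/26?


Network: 118.86.128.128/26
Host bits = 6
Set all host bits to 1:
Broadcast: 118.86.128.191


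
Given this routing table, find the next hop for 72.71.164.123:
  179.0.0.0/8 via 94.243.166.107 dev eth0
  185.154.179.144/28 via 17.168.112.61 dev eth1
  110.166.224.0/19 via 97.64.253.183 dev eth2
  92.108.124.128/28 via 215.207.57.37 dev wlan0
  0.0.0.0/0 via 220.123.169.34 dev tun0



Longest prefix match for 72.71.164.123:
  /8 179.0.0.0: no
  /28 185.154.179.144: no
  /19 110.166.224.0: no
  /28 92.108.124.128: no
  /0 0.0.0.0: MATCH
Selected: next-hop 220.123.169.34 via tun0 (matched /0)


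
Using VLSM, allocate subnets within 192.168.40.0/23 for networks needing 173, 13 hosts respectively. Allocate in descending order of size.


173 hosts -> /24 (254 usable): 192.168.40.0/24
13 hosts -> /28 (14 usable): 192.168.41.0/28
Allocation: 192.168.40.0/24 (173 hosts, 254 usable); 192.168.41.0/28 (13 hosts, 14 usable)


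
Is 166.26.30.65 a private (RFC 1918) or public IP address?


RFC 1918 private ranges:
  10.0.0.0/8 (10.0.0.0 - 10.255.255.255)
  172.16.0.0/12 (172.16.0.0 - 172.31.255.255)
  192.168.0.0/16 (192.168.0.0 - 192.168.255.255)
Public (not in any RFC 1918 range)


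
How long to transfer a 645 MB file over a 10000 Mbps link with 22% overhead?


Effective throughput = 10000 * (1 - 22/100) = 7800 Mbps
File size in Mb = 645 * 8 = 5160 Mb
Time = 5160 / 7800
Time = 0.6615 seconds


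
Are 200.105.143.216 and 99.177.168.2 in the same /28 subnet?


Mask: 255.255.255.240
200.105.143.216 AND mask = 200.105.143.208
99.177.168.2 AND mask = 99.177.168.0
No, different subnets (200.105.143.208 vs 99.177.168.0)


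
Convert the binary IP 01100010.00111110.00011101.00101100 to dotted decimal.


01100010 = 98
00111110 = 62
00011101 = 29
00101100 = 44
IP: 98.62.29.44


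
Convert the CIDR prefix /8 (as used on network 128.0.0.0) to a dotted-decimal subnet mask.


/8 means 8 network bits, 24 host bits
Binary: 11111111000000000000000000000000
Mask: 255.0.0.0


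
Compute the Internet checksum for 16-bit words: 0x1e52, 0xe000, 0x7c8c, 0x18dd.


Sum all words (with carry folding):
+ 0x1e52 = 0x1e52
+ 0xe000 = 0xfe52
+ 0x7c8c = 0x7adf
+ 0x18dd = 0x93bc
One's complement: ~0x93bc
Checksum = 0x6c43


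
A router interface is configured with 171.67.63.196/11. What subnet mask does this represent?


/11 means 11 network bits, 21 host bits
Binary: 11111111111000000000000000000000
Mask: 255.224.0.0


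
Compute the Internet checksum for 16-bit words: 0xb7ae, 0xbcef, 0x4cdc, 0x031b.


Sum all words (with carry folding):
+ 0xb7ae = 0xb7ae
+ 0xbcef = 0x749e
+ 0x4cdc = 0xc17a
+ 0x031b = 0xc495
One's complement: ~0xc495
Checksum = 0x3b6a


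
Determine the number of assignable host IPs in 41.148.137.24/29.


Host bits = 32 - 29 = 3
Total addresses = 2^3 = 8
Usable = total - 2 (network and broadcast)
Usable hosts: 6


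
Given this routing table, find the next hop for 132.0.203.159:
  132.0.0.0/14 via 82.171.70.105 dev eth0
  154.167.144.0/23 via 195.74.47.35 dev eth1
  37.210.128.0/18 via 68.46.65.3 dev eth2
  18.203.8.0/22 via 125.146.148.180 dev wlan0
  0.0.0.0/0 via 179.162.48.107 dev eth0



Longest prefix match for 132.0.203.159:
  /14 132.0.0.0: MATCH
  /23 154.167.144.0: no
  /18 37.210.128.0: no
  /22 18.203.8.0: no
  /0 0.0.0.0: MATCH
Selected: next-hop 82.171.70.105 via eth0 (matched /14)


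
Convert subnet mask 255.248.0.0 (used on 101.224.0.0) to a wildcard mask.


Subnet mask: 255.248.0.0
Wildcard = 255.255.255.255 - subnet mask
255 - 255 = 0
255 - 248 = 7
255 - 0 = 255
255 - 0 = 255
Wildcard: 0.7.255.255


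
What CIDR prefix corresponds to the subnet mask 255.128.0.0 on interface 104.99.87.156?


Binary: 11111111.10000000.00000000.00000000
Count leading 1s
Prefix: /9


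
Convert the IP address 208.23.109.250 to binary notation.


208 = 11010000
23 = 00010111
109 = 01101101
250 = 11111010
Binary: 11010000.00010111.01101101.11111010


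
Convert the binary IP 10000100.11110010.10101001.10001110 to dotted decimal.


10000100 = 132
11110010 = 242
10101001 = 169
10001110 = 142
IP: 132.242.169.142


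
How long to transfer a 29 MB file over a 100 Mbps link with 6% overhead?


Effective throughput = 100 * (1 - 6/100) = 94 Mbps
File size in Mb = 29 * 8 = 232 Mb
Time = 232 / 94
Time = 2.4681 seconds


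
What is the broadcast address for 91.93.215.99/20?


Network: 91.93.208.0/20
Host bits = 12
Set all host bits to 1:
Broadcast: 91.93.223.255


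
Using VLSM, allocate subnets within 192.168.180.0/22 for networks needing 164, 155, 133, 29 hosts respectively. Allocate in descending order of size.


164 hosts -> /24 (254 usable): 192.168.180.0/24
155 hosts -> /24 (254 usable): 192.168.181.0/24
133 hosts -> /24 (254 usable): 192.168.182.0/24
29 hosts -> /27 (30 usable): 192.168.183.0/27
Allocation: 192.168.180.0/24 (164 hosts, 254 usable); 192.168.181.0/24 (155 hosts, 254 usable); 192.168.182.0/24 (133 hosts, 254 usable); 192.168.183.0/27 (29 hosts, 30 usable)


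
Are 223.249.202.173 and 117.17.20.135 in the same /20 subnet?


Mask: 255.255.240.0
223.249.202.173 AND mask = 223.249.192.0
117.17.20.135 AND mask = 117.17.16.0
No, different subnets (223.249.192.0 vs 117.17.16.0)


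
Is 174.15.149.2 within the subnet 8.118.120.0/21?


Subnet network: 8.118.120.0
Test IP AND mask: 174.15.144.0
No, 174.15.149.2 is not in 8.118.120.0/21


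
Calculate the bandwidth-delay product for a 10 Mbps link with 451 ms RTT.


BDP = bandwidth * RTT
= 10 Mbps * 451 ms
= 10 * 1e6 * 451 / 1000 bits
= 4510000 bits
= 563750 bytes
= 550.5371 KB
BDP = 4510000 bits (563750 bytes)


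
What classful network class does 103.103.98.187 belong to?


First octet: 103
Binary: 01100111
0xxxxxxx -> Class A (1-126)
Class A, default mask 255.0.0.0 (/8)


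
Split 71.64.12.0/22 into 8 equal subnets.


New prefix = 22 + 3 = 25
Each subnet has 128 addresses
  71.64.12.0/25
  71.64.12.128/25
  71.64.13.0/25
  71.64.13.128/25
  71.64.14.0/25
  71.64.14.128/25
  71.64.15.0/25
  71.64.15.128/25
Subnets: 71.64.12.0/25, 71.64.12.128/25, 71.64.13.0/25, 71.64.13.128/25, 71.64.14.0/25, 71.64.14.128/25, 71.64.15.0/25, 71.64.15.128/25


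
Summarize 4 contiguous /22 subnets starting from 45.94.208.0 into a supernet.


Original prefix: /22
Number of subnets: 4 = 2^2
New prefix = 22 - 2 = 20
Supernet: 45.94.208.0/20


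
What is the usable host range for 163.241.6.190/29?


Network: 163.241.6.184
Broadcast: 163.241.6.191
First usable = network + 1
Last usable = broadcast - 1
Range: 163.241.6.185 to 163.241.6.190


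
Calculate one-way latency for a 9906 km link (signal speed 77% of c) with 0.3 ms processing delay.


Speed = 0.77 * 3e5 km/s = 231000 km/s
Propagation delay = 9906 / 231000 = 0.0429 s = 42.8831 ms
Processing delay = 0.3 ms
Total one-way latency = 43.1831 ms


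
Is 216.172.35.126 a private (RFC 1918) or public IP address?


RFC 1918 private ranges:
  10.0.0.0/8 (10.0.0.0 - 10.255.255.255)
  172.16.0.0/12 (172.16.0.0 - 172.31.255.255)
  192.168.0.0/16 (192.168.0.0 - 192.168.255.255)
Public (not in any RFC 1918 range)


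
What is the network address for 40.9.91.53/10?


IP:   00101000.00001001.01011011.00110101
Mask: 11111111.11000000.00000000.00000000
AND operation:
Net:  00101000.00000000.00000000.00000000
Network: 40.0.0.0/10


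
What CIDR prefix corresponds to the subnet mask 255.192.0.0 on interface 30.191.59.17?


Binary: 11111111.11000000.00000000.00000000
Count leading 1s
Prefix: /10


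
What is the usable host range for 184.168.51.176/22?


Network: 184.168.48.0
Broadcast: 184.168.51.255
First usable = network + 1
Last usable = broadcast - 1
Range: 184.168.48.1 to 184.168.51.254


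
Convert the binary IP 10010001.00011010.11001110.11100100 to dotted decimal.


10010001 = 145
00011010 = 26
11001110 = 206
11100100 = 228
IP: 145.26.206.228


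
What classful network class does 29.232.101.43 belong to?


First octet: 29
Binary: 00011101
0xxxxxxx -> Class A (1-126)
Class A, default mask 255.0.0.0 (/8)


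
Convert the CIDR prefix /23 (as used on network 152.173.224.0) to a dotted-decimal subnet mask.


/23 means 23 network bits, 9 host bits
Binary: 11111111111111111111111000000000
Mask: 255.255.254.0


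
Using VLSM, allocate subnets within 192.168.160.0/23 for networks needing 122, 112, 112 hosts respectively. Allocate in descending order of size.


122 hosts -> /25 (126 usable): 192.168.160.0/25
112 hosts -> /25 (126 usable): 192.168.160.128/25
112 hosts -> /25 (126 usable): 192.168.161.0/25
Allocation: 192.168.160.0/25 (122 hosts, 126 usable); 192.168.160.128/25 (112 hosts, 126 usable); 192.168.161.0/25 (112 hosts, 126 usable)


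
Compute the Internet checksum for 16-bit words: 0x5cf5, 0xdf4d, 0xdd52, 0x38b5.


Sum all words (with carry folding):
+ 0x5cf5 = 0x5cf5
+ 0xdf4d = 0x3c43
+ 0xdd52 = 0x1996
+ 0x38b5 = 0x524b
One's complement: ~0x524b
Checksum = 0xadb4


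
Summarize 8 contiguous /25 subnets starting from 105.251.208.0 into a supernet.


Original prefix: /25
Number of subnets: 8 = 2^3
New prefix = 25 - 3 = 22
Supernet: 105.251.208.0/22


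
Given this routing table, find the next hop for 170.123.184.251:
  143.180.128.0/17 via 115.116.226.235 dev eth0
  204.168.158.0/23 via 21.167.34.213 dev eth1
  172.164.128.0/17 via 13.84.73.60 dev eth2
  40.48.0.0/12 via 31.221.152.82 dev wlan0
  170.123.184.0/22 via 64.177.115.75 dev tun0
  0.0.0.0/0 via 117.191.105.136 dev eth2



Longest prefix match for 170.123.184.251:
  /17 143.180.128.0: no
  /23 204.168.158.0: no
  /17 172.164.128.0: no
  /12 40.48.0.0: no
  /22 170.123.184.0: MATCH
  /0 0.0.0.0: MATCH
Selected: next-hop 64.177.115.75 via tun0 (matched /22)


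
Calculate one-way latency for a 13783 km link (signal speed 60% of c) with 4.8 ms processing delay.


Speed = 0.6 * 3e5 km/s = 180000 km/s
Propagation delay = 13783 / 180000 = 0.0766 s = 76.5722 ms
Processing delay = 4.8 ms
Total one-way latency = 81.3722 ms


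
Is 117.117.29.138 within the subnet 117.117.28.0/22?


Subnet network: 117.117.28.0
Test IP AND mask: 117.117.28.0
Yes, 117.117.29.138 is in 117.117.28.0/22


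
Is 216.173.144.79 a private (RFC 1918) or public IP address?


RFC 1918 private ranges:
  10.0.0.0/8 (10.0.0.0 - 10.255.255.255)
  172.16.0.0/12 (172.16.0.0 - 172.31.255.255)
  192.168.0.0/16 (192.168.0.0 - 192.168.255.255)
Public (not in any RFC 1918 range)


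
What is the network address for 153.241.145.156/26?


IP:   10011001.11110001.10010001.10011100
Mask: 11111111.11111111.11111111.11000000
AND operation:
Net:  10011001.11110001.10010001.10000000
Network: 153.241.145.128/26


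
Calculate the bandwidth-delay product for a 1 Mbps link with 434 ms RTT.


BDP = bandwidth * RTT
= 1 Mbps * 434 ms
= 1 * 1e6 * 434 / 1000 bits
= 434000 bits
= 54250 bytes
= 52.9785 KB
BDP = 434000 bits (54250 bytes)


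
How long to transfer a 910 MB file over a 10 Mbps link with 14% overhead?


Effective throughput = 10 * (1 - 14/100) = 8.6 Mbps
File size in Mb = 910 * 8 = 7280 Mb
Time = 7280 / 8.6
Time = 846.5116 seconds


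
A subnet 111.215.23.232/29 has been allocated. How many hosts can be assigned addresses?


Host bits = 32 - 29 = 3
Total addresses = 2^3 = 8
Usable = total - 2 (network and broadcast)
Usable hosts: 6


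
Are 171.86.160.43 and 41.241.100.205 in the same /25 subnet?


Mask: 255.255.255.128
171.86.160.43 AND mask = 171.86.160.0
41.241.100.205 AND mask = 41.241.100.128
No, different subnets (171.86.160.0 vs 41.241.100.128)


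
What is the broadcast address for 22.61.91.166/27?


Network: 22.61.91.160/27
Host bits = 5
Set all host bits to 1:
Broadcast: 22.61.91.191


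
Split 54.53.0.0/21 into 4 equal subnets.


New prefix = 21 + 2 = 23
Each subnet has 512 addresses
  54.53.0.0/23
  54.53.2.0/23
  54.53.4.0/23
  54.53.6.0/23
Subnets: 54.53.0.0/23, 54.53.2.0/23, 54.53.4.0/23, 54.53.6.0/23


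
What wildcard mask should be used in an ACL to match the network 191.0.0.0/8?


Subnet mask: 255.0.0.0
Wildcard = 255.255.255.255 - subnet mask
255 - 255 = 0
255 - 0 = 255
255 - 0 = 255
255 - 0 = 255
Wildcard: 0.255.255.255


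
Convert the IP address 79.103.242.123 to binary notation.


79 = 01001111
103 = 01100111
242 = 11110010
123 = 01111011
Binary: 01001111.01100111.11110010.01111011


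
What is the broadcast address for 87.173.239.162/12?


Network: 87.160.0.0/12
Host bits = 20
Set all host bits to 1:
Broadcast: 87.175.255.255


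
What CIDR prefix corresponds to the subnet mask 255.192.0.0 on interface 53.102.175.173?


Binary: 11111111.11000000.00000000.00000000
Count leading 1s
Prefix: /10


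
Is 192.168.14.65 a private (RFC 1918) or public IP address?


RFC 1918 private ranges:
  10.0.0.0/8 (10.0.0.0 - 10.255.255.255)
  172.16.0.0/12 (172.16.0.0 - 172.31.255.255)
  192.168.0.0/16 (192.168.0.0 - 192.168.255.255)
Private (in 192.168.0.0/16)


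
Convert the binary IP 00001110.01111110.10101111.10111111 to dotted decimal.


00001110 = 14
01111110 = 126
10101111 = 175
10111111 = 191
IP: 14.126.175.191


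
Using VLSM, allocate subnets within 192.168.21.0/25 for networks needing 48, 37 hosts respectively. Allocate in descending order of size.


48 hosts -> /26 (62 usable): 192.168.21.0/26
37 hosts -> /26 (62 usable): 192.168.21.64/26
Allocation: 192.168.21.0/26 (48 hosts, 62 usable); 192.168.21.64/26 (37 hosts, 62 usable)


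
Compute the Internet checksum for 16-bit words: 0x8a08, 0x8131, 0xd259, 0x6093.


Sum all words (with carry folding):
+ 0x8a08 = 0x8a08
+ 0x8131 = 0x0b3a
+ 0xd259 = 0xdd93
+ 0x6093 = 0x3e27
One's complement: ~0x3e27
Checksum = 0xc1d8


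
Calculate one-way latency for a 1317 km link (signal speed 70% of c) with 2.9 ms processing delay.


Speed = 0.7 * 3e5 km/s = 210000 km/s
Propagation delay = 1317 / 210000 = 0.0063 s = 6.2714 ms
Processing delay = 2.9 ms
Total one-way latency = 9.1714 ms


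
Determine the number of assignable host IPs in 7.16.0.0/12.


Host bits = 32 - 12 = 20
Total addresses = 2^20 = 1048576
Usable = total - 2 (network and broadcast)
Usable hosts: 1048574


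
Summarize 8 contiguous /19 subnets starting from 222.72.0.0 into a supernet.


Original prefix: /19
Number of subnets: 8 = 2^3
New prefix = 19 - 3 = 16
Supernet: 222.72.0.0/16


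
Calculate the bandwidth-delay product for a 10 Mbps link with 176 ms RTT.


BDP = bandwidth * RTT
= 10 Mbps * 176 ms
= 10 * 1e6 * 176 / 1000 bits
= 1760000 bits
= 220000 bytes
= 214.8438 KB
BDP = 1760000 bits (220000 bytes)


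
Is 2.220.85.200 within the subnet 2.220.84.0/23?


Subnet network: 2.220.84.0
Test IP AND mask: 2.220.84.0
Yes, 2.220.85.200 is in 2.220.84.0/23


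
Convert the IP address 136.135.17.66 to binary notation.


136 = 10001000
135 = 10000111
17 = 00010001
66 = 01000010
Binary: 10001000.10000111.00010001.01000010


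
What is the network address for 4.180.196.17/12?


IP:   00000100.10110100.11000100.00010001
Mask: 11111111.11110000.00000000.00000000
AND operation:
Net:  00000100.10110000.00000000.00000000
Network: 4.176.0.0/12


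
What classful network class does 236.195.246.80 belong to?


First octet: 236
Binary: 11101100
1110xxxx -> Class D (224-239)
Class D (multicast), default mask N/A


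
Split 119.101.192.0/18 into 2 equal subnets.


New prefix = 18 + 1 = 19
Each subnet has 8192 addresses
  119.101.192.0/19
  119.101.224.0/19
Subnets: 119.101.192.0/19, 119.101.224.0/19


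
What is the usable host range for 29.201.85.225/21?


Network: 29.201.80.0
Broadcast: 29.201.87.255
First usable = network + 1
Last usable = broadcast - 1
Range: 29.201.80.1 to 29.201.87.254


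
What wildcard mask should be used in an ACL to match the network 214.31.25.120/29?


Subnet mask: 255.255.255.248
Wildcard = 255.255.255.255 - subnet mask
255 - 255 = 0
255 - 255 = 0
255 - 255 = 0
255 - 248 = 7
Wildcard: 0.0.0.7


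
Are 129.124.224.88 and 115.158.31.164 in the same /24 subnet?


Mask: 255.255.255.0
129.124.224.88 AND mask = 129.124.224.0
115.158.31.164 AND mask = 115.158.31.0
No, different subnets (129.124.224.0 vs 115.158.31.0)


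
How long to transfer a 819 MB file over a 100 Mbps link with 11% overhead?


Effective throughput = 100 * (1 - 11/100) = 89 Mbps
File size in Mb = 819 * 8 = 6552 Mb
Time = 6552 / 89
Time = 73.618 seconds


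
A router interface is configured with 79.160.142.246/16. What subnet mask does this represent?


/16 means 16 network bits, 16 host bits
Binary: 11111111111111110000000000000000
Mask: 255.255.0.0


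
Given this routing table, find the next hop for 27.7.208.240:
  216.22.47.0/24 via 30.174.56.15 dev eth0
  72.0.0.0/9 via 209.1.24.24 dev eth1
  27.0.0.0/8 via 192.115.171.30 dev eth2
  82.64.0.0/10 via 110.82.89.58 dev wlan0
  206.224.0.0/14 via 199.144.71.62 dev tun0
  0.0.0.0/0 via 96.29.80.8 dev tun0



Longest prefix match for 27.7.208.240:
  /24 216.22.47.0: no
  /9 72.0.0.0: no
  /8 27.0.0.0: MATCH
  /10 82.64.0.0: no
  /14 206.224.0.0: no
  /0 0.0.0.0: MATCH
Selected: next-hop 192.115.171.30 via eth2 (matched /8)


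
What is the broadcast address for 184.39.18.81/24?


Network: 184.39.18.0/24
Host bits = 8
Set all host bits to 1:
Broadcast: 184.39.18.255


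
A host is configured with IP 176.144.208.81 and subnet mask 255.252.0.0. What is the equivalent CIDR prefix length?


Binary: 11111111.11111100.00000000.00000000
Count leading 1s
Prefix: /14


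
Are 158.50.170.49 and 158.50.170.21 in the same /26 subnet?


Mask: 255.255.255.192
158.50.170.49 AND mask = 158.50.170.0
158.50.170.21 AND mask = 158.50.170.0
Yes, same subnet (158.50.170.0)


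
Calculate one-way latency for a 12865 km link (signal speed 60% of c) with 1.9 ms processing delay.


Speed = 0.6 * 3e5 km/s = 180000 km/s
Propagation delay = 12865 / 180000 = 0.0715 s = 71.4722 ms
Processing delay = 1.9 ms
Total one-way latency = 73.3722 ms


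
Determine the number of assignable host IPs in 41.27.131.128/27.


Host bits = 32 - 27 = 5
Total addresses = 2^5 = 32
Usable = total - 2 (network and broadcast)
Usable hosts: 30


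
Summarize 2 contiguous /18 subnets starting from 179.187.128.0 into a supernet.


Original prefix: /18
Number of subnets: 2 = 2^1
New prefix = 18 - 1 = 17
Supernet: 179.187.128.0/17


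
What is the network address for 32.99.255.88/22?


IP:   00100000.01100011.11111111.01011000
Mask: 11111111.11111111.11111100.00000000
AND operation:
Net:  00100000.01100011.11111100.00000000
Network: 32.99.252.0/22


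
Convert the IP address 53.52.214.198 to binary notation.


53 = 00110101
52 = 00110100
214 = 11010110
198 = 11000110
Binary: 00110101.00110100.11010110.11000110


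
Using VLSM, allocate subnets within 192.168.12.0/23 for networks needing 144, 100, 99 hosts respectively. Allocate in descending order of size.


144 hosts -> /24 (254 usable): 192.168.12.0/24
100 hosts -> /25 (126 usable): 192.168.13.0/25
99 hosts -> /25 (126 usable): 192.168.13.128/25
Allocation: 192.168.12.0/24 (144 hosts, 254 usable); 192.168.13.0/25 (100 hosts, 126 usable); 192.168.13.128/25 (99 hosts, 126 usable)


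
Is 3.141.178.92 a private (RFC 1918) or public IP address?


RFC 1918 private ranges:
  10.0.0.0/8 (10.0.0.0 - 10.255.255.255)
  172.16.0.0/12 (172.16.0.0 - 172.31.255.255)
  192.168.0.0/16 (192.168.0.0 - 192.168.255.255)
Public (not in any RFC 1918 range)


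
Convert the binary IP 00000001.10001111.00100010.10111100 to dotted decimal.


00000001 = 1
10001111 = 143
00100010 = 34
10111100 = 188
IP: 1.143.34.188


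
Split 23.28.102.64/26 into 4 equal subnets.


New prefix = 26 + 2 = 28
Each subnet has 16 addresses
  23.28.102.64/28
  23.28.102.80/28
  23.28.102.96/28
  23.28.102.112/28
Subnets: 23.28.102.64/28, 23.28.102.80/28, 23.28.102.96/28, 23.28.102.112/28


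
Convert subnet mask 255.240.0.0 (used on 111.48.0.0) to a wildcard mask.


Subnet mask: 255.240.0.0
Wildcard = 255.255.255.255 - subnet mask
255 - 255 = 0
255 - 240 = 15
255 - 0 = 255
255 - 0 = 255
Wildcard: 0.15.255.255


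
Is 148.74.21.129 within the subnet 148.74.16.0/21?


Subnet network: 148.74.16.0
Test IP AND mask: 148.74.16.0
Yes, 148.74.21.129 is in 148.74.16.0/21


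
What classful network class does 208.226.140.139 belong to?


First octet: 208
Binary: 11010000
110xxxxx -> Class C (192-223)
Class C, default mask 255.255.255.0 (/24)


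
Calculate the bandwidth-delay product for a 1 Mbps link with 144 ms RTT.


BDP = bandwidth * RTT
= 1 Mbps * 144 ms
= 1 * 1e6 * 144 / 1000 bits
= 144000 bits
= 18000 bytes
= 17.5781 KB
BDP = 144000 bits (18000 bytes)


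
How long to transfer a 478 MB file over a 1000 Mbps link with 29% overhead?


Effective throughput = 1000 * (1 - 29/100) = 710 Mbps
File size in Mb = 478 * 8 = 3824 Mb
Time = 3824 / 710
Time = 5.3859 seconds


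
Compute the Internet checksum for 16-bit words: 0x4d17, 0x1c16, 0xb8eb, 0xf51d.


Sum all words (with carry folding):
+ 0x4d17 = 0x4d17
+ 0x1c16 = 0x692d
+ 0xb8eb = 0x2219
+ 0xf51d = 0x1737
One's complement: ~0x1737
Checksum = 0xe8c8


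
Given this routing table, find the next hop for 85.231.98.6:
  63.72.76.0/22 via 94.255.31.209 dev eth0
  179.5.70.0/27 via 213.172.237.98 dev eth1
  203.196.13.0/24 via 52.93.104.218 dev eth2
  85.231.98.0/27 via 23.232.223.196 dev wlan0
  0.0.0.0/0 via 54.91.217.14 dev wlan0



Longest prefix match for 85.231.98.6:
  /22 63.72.76.0: no
  /27 179.5.70.0: no
  /24 203.196.13.0: no
  /27 85.231.98.0: MATCH
  /0 0.0.0.0: MATCH
Selected: next-hop 23.232.223.196 via wlan0 (matched /27)


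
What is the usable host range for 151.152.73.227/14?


Network: 151.152.0.0
Broadcast: 151.155.255.255
First usable = network + 1
Last usable = broadcast - 1
Range: 151.152.0.1 to 151.155.255.254


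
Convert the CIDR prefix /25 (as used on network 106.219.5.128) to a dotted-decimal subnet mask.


/25 means 25 network bits, 7 host bits
Binary: 11111111111111111111111110000000
Mask: 255.255.255.128


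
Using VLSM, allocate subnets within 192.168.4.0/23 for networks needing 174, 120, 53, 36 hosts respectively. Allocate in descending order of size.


174 hosts -> /24 (254 usable): 192.168.4.0/24
120 hosts -> /25 (126 usable): 192.168.5.0/25
53 hosts -> /26 (62 usable): 192.168.5.128/26
36 hosts -> /26 (62 usable): 192.168.5.192/26
Allocation: 192.168.4.0/24 (174 hosts, 254 usable); 192.168.5.0/25 (120 hosts, 126 usable); 192.168.5.128/26 (53 hosts, 62 usable); 192.168.5.192/26 (36 hosts, 62 usable)


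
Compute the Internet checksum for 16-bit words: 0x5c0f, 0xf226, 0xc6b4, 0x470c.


Sum all words (with carry folding):
+ 0x5c0f = 0x5c0f
+ 0xf226 = 0x4e36
+ 0xc6b4 = 0x14eb
+ 0x470c = 0x5bf7
One's complement: ~0x5bf7
Checksum = 0xa408


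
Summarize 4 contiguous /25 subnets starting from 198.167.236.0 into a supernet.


Original prefix: /25
Number of subnets: 4 = 2^2
New prefix = 25 - 2 = 23
Supernet: 198.167.236.0/23


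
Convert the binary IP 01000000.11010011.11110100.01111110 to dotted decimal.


01000000 = 64
11010011 = 211
11110100 = 244
01111110 = 126
IP: 64.211.244.126


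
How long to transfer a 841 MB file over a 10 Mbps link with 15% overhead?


Effective throughput = 10 * (1 - 15/100) = 8.5 Mbps
File size in Mb = 841 * 8 = 6728 Mb
Time = 6728 / 8.5
Time = 791.5294 seconds


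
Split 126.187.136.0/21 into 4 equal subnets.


New prefix = 21 + 2 = 23
Each subnet has 512 addresses
  126.187.136.0/23
  126.187.138.0/23
  126.187.140.0/23
  126.187.142.0/23
Subnets: 126.187.136.0/23, 126.187.138.0/23, 126.187.140.0/23, 126.187.142.0/23


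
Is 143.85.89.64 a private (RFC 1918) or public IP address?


RFC 1918 private ranges:
  10.0.0.0/8 (10.0.0.0 - 10.255.255.255)
  172.16.0.0/12 (172.16.0.0 - 172.31.255.255)
  192.168.0.0/16 (192.168.0.0 - 192.168.255.255)
Public (not in any RFC 1918 range)


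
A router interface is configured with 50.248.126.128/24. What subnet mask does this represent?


/24 means 24 network bits, 8 host bits
Binary: 11111111111111111111111100000000
Mask: 255.255.255.0


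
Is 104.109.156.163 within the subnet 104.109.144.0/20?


Subnet network: 104.109.144.0
Test IP AND mask: 104.109.144.0
Yes, 104.109.156.163 is in 104.109.144.0/20


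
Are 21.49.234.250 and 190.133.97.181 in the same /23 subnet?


Mask: 255.255.254.0
21.49.234.250 AND mask = 21.49.234.0
190.133.97.181 AND mask = 190.133.96.0
No, different subnets (21.49.234.0 vs 190.133.96.0)


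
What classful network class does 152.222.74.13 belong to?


First octet: 152
Binary: 10011000
10xxxxxx -> Class B (128-191)
Class B, default mask 255.255.0.0 (/16)


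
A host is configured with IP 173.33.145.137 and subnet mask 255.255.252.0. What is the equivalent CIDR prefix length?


Binary: 11111111.11111111.11111100.00000000
Count leading 1s
Prefix: /22


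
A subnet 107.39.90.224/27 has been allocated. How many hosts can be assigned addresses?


Host bits = 32 - 27 = 5
Total addresses = 2^5 = 32
Usable = total - 2 (network and broadcast)
Usable hosts: 30


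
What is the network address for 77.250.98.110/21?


IP:   01001101.11111010.01100010.01101110
Mask: 11111111.11111111.11111000.00000000
AND operation:
Net:  01001101.11111010.01100000.00000000
Network: 77.250.96.0/21


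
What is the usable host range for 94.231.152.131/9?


Network: 94.128.0.0
Broadcast: 94.255.255.255
First usable = network + 1
Last usable = broadcast - 1
Range: 94.128.0.1 to 94.255.255.254


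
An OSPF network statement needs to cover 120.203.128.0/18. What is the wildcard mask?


Subnet mask: 255.255.192.0
Wildcard = 255.255.255.255 - subnet mask
255 - 255 = 0
255 - 255 = 0
255 - 192 = 63
255 - 0 = 255
Wildcard: 0.0.63.255


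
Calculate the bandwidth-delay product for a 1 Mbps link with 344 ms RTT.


BDP = bandwidth * RTT
= 1 Mbps * 344 ms
= 1 * 1e6 * 344 / 1000 bits
= 344000 bits
= 43000 bytes
= 41.9922 KB
BDP = 344000 bits (43000 bytes)


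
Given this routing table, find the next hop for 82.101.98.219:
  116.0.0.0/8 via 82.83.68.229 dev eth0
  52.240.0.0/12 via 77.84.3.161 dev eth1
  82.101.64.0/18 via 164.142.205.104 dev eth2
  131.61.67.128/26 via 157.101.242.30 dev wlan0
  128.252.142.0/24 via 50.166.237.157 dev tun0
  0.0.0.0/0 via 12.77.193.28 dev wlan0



Longest prefix match for 82.101.98.219:
  /8 116.0.0.0: no
  /12 52.240.0.0: no
  /18 82.101.64.0: MATCH
  /26 131.61.67.128: no
  /24 128.252.142.0: no
  /0 0.0.0.0: MATCH
Selected: next-hop 164.142.205.104 via eth2 (matched /18)


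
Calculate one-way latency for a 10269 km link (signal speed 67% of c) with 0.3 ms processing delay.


Speed = 0.67 * 3e5 km/s = 201000 km/s
Propagation delay = 10269 / 201000 = 0.0511 s = 51.0896 ms
Processing delay = 0.3 ms
Total one-way latency = 51.3896 ms


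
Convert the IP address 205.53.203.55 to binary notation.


205 = 11001101
53 = 00110101
203 = 11001011
55 = 00110111
Binary: 11001101.00110101.11001011.00110111


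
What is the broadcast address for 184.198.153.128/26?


Network: 184.198.153.128/26
Host bits = 6
Set all host bits to 1:
Broadcast: 184.198.153.191


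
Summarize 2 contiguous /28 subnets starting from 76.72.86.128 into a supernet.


Original prefix: /28
Number of subnets: 2 = 2^1
New prefix = 28 - 1 = 27
Supernet: 76.72.86.128/27


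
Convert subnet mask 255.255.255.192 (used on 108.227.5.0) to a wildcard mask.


Subnet mask: 255.255.255.192
Wildcard = 255.255.255.255 - subnet mask
255 - 255 = 0
255 - 255 = 0
255 - 255 = 0
255 - 192 = 63
Wildcard: 0.0.0.63


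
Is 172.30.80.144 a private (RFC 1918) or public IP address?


RFC 1918 private ranges:
  10.0.0.0/8 (10.0.0.0 - 10.255.255.255)
  172.16.0.0/12 (172.16.0.0 - 172.31.255.255)
  192.168.0.0/16 (192.168.0.0 - 192.168.255.255)
Private (in 172.16.0.0/12)


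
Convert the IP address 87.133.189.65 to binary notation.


87 = 01010111
133 = 10000101
189 = 10111101
65 = 01000001
Binary: 01010111.10000101.10111101.01000001


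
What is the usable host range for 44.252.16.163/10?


Network: 44.192.0.0
Broadcast: 44.255.255.255
First usable = network + 1
Last usable = broadcast - 1
Range: 44.192.0.1 to 44.255.255.254


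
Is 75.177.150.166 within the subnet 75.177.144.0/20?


Subnet network: 75.177.144.0
Test IP AND mask: 75.177.144.0
Yes, 75.177.150.166 is in 75.177.144.0/20


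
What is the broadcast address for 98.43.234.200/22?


Network: 98.43.232.0/22
Host bits = 10
Set all host bits to 1:
Broadcast: 98.43.235.255
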